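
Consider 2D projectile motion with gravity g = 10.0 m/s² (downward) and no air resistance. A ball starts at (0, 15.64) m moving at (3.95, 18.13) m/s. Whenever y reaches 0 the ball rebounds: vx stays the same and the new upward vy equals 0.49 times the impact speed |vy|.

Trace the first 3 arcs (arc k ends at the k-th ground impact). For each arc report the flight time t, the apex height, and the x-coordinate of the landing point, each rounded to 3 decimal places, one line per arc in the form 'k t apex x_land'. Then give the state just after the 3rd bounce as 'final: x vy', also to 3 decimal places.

1 4.346 32.075 17.166
2 2.482 7.701 26.970
3 1.216 1.849 31.774
final: 31.774 2.980

Arc 1: start y=15.640, vy=18.130 → t=4.346, apex=32.075, x_land=17.166, impact vy=-25.328
  bounce: vy ← 0.49·25.328 = 12.411
Arc 2: start y=0.000, vy=12.411 → t=2.482, apex=7.701, x_land=26.970, impact vy=-12.411
  bounce: vy ← 0.49·12.411 = 6.081
Arc 3: start y=0.000, vy=6.081 → t=1.216, apex=1.849, x_land=31.774, impact vy=-6.081
  bounce: vy ← 0.49·6.081 = 2.980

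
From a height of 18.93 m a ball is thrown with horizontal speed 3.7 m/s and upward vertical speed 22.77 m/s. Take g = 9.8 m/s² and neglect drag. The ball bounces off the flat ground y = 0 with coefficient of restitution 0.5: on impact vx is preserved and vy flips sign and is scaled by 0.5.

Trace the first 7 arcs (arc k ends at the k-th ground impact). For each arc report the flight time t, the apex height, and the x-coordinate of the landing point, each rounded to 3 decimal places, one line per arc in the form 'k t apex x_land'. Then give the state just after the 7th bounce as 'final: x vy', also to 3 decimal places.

1 5.367 45.383 19.857
2 3.043 11.346 31.117
3 1.522 2.836 36.748
4 0.761 0.709 39.563
5 0.380 0.177 40.970
6 0.190 0.044 41.674
7 0.095 0.011 42.026
final: 42.026 0.233

Arc 1: start y=18.930, vy=22.770 → t=5.367, apex=45.383, x_land=19.857, impact vy=-29.825
  bounce: vy ← 0.5·29.825 = 14.912
Arc 2: start y=0.000, vy=14.912 → t=3.043, apex=11.346, x_land=31.117, impact vy=-14.912
  bounce: vy ← 0.5·14.912 = 7.456
Arc 3: start y=0.000, vy=7.456 → t=1.522, apex=2.836, x_land=36.748, impact vy=-7.456
  bounce: vy ← 0.5·7.456 = 3.728
Arc 4: start y=0.000, vy=3.728 → t=0.761, apex=0.709, x_land=39.563, impact vy=-3.728
  bounce: vy ← 0.5·3.728 = 1.864
Arc 5: start y=0.000, vy=1.864 → t=0.380, apex=0.177, x_land=40.970, impact vy=-1.864
  bounce: vy ← 0.5·1.864 = 0.932
Arc 6: start y=0.000, vy=0.932 → t=0.190, apex=0.044, x_land=41.674, impact vy=-0.932
  bounce: vy ← 0.5·0.932 = 0.466
Arc 7: start y=0.000, vy=0.466 → t=0.095, apex=0.011, x_land=42.026, impact vy=-0.466
  bounce: vy ← 0.5·0.466 = 0.233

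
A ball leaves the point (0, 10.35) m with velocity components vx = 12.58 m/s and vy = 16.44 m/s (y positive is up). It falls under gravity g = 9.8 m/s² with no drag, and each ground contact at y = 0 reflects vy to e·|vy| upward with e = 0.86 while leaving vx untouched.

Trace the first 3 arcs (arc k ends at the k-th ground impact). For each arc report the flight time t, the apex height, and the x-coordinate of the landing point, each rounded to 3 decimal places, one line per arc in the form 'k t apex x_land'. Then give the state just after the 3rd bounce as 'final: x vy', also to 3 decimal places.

1 3.897 24.139 49.026
2 3.818 17.854 97.051
3 3.283 13.204 138.354
final: 138.354 13.835

Arc 1: start y=10.350, vy=16.440 → t=3.897, apex=24.139, x_land=49.026, impact vy=-21.752
  bounce: vy ← 0.86·21.752 = 18.706
Arc 2: start y=0.000, vy=18.706 → t=3.818, apex=17.854, x_land=97.051, impact vy=-18.706
  bounce: vy ← 0.86·18.706 = 16.088
Arc 3: start y=0.000, vy=16.088 → t=3.283, apex=13.204, x_land=138.354, impact vy=-16.088
  bounce: vy ← 0.86·16.088 = 13.835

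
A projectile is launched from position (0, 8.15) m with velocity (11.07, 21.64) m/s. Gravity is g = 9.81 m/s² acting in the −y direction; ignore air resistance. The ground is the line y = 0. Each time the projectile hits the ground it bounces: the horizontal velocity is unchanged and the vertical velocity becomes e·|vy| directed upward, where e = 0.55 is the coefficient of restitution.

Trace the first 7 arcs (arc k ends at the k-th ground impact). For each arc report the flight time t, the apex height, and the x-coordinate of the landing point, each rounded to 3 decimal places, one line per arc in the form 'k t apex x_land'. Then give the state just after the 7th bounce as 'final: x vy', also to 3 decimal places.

1 4.761 32.018 52.702
2 2.810 9.685 83.814
3 1.546 2.930 100.925
4 0.850 0.886 110.336
5 0.468 0.268 115.512
6 0.257 0.081 118.359
7 0.141 0.025 119.925
final: 119.925 0.382

Arc 1: start y=8.150, vy=21.640 → t=4.761, apex=32.018, x_land=52.702, impact vy=-25.064
  bounce: vy ← 0.55·25.064 = 13.785
Arc 2: start y=0.000, vy=13.785 → t=2.810, apex=9.685, x_land=83.814, impact vy=-13.785
  bounce: vy ← 0.55·13.785 = 7.582
Arc 3: start y=0.000, vy=7.582 → t=1.546, apex=2.930, x_land=100.925, impact vy=-7.582
  bounce: vy ← 0.55·7.582 = 4.170
Arc 4: start y=0.000, vy=4.170 → t=0.850, apex=0.886, x_land=110.336, impact vy=-4.170
  bounce: vy ← 0.55·4.170 = 2.293
Arc 5: start y=0.000, vy=2.293 → t=0.468, apex=0.268, x_land=115.512, impact vy=-2.293
  bounce: vy ← 0.55·2.293 = 1.261
Arc 6: start y=0.000, vy=1.261 → t=0.257, apex=0.081, x_land=118.359, impact vy=-1.261
  bounce: vy ← 0.55·1.261 = 0.694
Arc 7: start y=0.000, vy=0.694 → t=0.141, apex=0.025, x_land=119.925, impact vy=-0.694
  bounce: vy ← 0.55·0.694 = 0.382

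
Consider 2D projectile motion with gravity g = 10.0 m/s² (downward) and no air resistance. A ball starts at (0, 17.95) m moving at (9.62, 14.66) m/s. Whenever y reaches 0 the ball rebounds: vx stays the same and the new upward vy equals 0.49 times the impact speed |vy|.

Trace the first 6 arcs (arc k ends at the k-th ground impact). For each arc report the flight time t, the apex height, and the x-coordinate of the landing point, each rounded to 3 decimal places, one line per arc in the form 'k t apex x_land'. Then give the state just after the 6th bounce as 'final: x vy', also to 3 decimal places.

Arc 1: start y=17.950, vy=14.660 → t=3.862, apex=28.696, x_land=37.149, impact vy=-23.957
  bounce: vy ← 0.49·23.957 = 11.739
Arc 2: start y=0.000, vy=11.739 → t=2.348, apex=6.890, x_land=59.734, impact vy=-11.739
  bounce: vy ← 0.49·11.739 = 5.752
Arc 3: start y=0.000, vy=5.752 → t=1.150, apex=1.654, x_land=70.801, impact vy=-5.752
  bounce: vy ← 0.49·5.752 = 2.818
Arc 4: start y=0.000, vy=2.818 → t=0.564, apex=0.397, x_land=76.224, impact vy=-2.818
  bounce: vy ← 0.49·2.818 = 1.381
Arc 5: start y=0.000, vy=1.381 → t=0.276, apex=0.095, x_land=78.881, impact vy=-1.381
  bounce: vy ← 0.49·1.381 = 0.677
Arc 6: start y=0.000, vy=0.677 → t=0.135, apex=0.023, x_land=80.183, impact vy=-0.677
  bounce: vy ← 0.49·0.677 = 0.332

1 3.862 28.696 37.149
2 2.348 6.890 59.734
3 1.150 1.654 70.801
4 0.564 0.397 76.224
5 0.276 0.095 78.881
6 0.135 0.023 80.183
final: 80.183 0.332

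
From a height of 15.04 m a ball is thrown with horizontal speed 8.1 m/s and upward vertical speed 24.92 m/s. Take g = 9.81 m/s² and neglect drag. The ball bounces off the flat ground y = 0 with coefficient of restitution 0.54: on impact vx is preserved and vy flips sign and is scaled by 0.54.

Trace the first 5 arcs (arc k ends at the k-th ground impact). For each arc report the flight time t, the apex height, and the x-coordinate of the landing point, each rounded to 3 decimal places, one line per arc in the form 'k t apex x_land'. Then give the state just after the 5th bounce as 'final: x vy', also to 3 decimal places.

1 5.626 46.692 45.567
2 3.332 13.615 72.558
3 1.799 3.970 87.132
4 0.972 1.158 95.003
5 0.525 0.338 99.253
final: 99.253 1.390

Arc 1: start y=15.040, vy=24.920 → t=5.626, apex=46.692, x_land=45.567, impact vy=-30.267
  bounce: vy ← 0.54·30.267 = 16.344
Arc 2: start y=0.000, vy=16.344 → t=3.332, apex=13.615, x_land=72.558, impact vy=-16.344
  bounce: vy ← 0.54·16.344 = 8.826
Arc 3: start y=0.000, vy=8.826 → t=1.799, apex=3.970, x_land=87.132, impact vy=-8.826
  bounce: vy ← 0.54·8.826 = 4.766
Arc 4: start y=0.000, vy=4.766 → t=0.972, apex=1.158, x_land=95.003, impact vy=-4.766
  bounce: vy ← 0.54·4.766 = 2.574
Arc 5: start y=0.000, vy=2.574 → t=0.525, apex=0.338, x_land=99.253, impact vy=-2.574
  bounce: vy ← 0.54·2.574 = 1.390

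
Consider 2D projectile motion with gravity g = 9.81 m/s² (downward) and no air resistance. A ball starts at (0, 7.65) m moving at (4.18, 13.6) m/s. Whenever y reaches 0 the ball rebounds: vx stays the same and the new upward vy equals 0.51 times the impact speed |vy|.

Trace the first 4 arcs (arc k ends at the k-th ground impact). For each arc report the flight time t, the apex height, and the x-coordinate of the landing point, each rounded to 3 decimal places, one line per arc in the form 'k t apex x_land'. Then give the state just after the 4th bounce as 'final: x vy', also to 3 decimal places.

1 3.252 17.077 13.594
2 1.903 4.442 21.550
3 0.971 1.155 25.607
4 0.495 0.300 27.676
final: 27.676 1.238

Arc 1: start y=7.650, vy=13.600 → t=3.252, apex=17.077, x_land=13.594, impact vy=-18.304
  bounce: vy ← 0.51·18.304 = 9.335
Arc 2: start y=0.000, vy=9.335 → t=1.903, apex=4.442, x_land=21.550, impact vy=-9.335
  bounce: vy ← 0.51·9.335 = 4.761
Arc 3: start y=0.000, vy=4.761 → t=0.971, apex=1.155, x_land=25.607, impact vy=-4.761
  bounce: vy ← 0.51·4.761 = 2.428
Arc 4: start y=0.000, vy=2.428 → t=0.495, apex=0.300, x_land=27.676, impact vy=-2.428
  bounce: vy ← 0.51·2.428 = 1.238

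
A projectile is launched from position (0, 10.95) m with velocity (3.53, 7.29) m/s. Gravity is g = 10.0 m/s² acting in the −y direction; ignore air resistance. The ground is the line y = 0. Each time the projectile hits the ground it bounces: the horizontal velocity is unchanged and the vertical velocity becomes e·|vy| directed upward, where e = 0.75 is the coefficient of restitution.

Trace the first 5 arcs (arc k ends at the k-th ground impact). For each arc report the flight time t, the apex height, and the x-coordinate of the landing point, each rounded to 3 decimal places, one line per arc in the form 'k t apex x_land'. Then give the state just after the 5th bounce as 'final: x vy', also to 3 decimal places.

1 2.379 13.607 8.397
2 2.475 7.654 17.132
3 1.856 4.305 23.683
4 1.392 2.422 28.597
5 1.044 1.362 32.282
final: 32.282 3.915

Arc 1: start y=10.950, vy=7.290 → t=2.379, apex=13.607, x_land=8.397, impact vy=-16.497
  bounce: vy ← 0.75·16.497 = 12.373
Arc 2: start y=0.000, vy=12.373 → t=2.475, apex=7.654, x_land=17.132, impact vy=-12.373
  bounce: vy ← 0.75·12.373 = 9.279
Arc 3: start y=0.000, vy=9.279 → t=1.856, apex=4.305, x_land=23.683, impact vy=-9.279
  bounce: vy ← 0.75·9.279 = 6.960
Arc 4: start y=0.000, vy=6.960 → t=1.392, apex=2.422, x_land=28.597, impact vy=-6.960
  bounce: vy ← 0.75·6.960 = 5.220
Arc 5: start y=0.000, vy=5.220 → t=1.044, apex=1.362, x_land=32.282, impact vy=-5.220
  bounce: vy ← 0.75·5.220 = 3.915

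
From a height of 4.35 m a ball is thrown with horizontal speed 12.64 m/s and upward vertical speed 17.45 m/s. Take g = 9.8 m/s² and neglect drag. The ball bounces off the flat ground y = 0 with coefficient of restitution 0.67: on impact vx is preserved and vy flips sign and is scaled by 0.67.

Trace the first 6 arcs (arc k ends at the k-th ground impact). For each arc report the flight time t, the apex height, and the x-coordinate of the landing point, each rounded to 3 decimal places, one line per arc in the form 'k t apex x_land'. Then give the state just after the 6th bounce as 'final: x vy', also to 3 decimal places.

Arc 1: start y=4.350, vy=17.450 → t=3.795, apex=19.886, x_land=47.971, impact vy=-19.742
  bounce: vy ← 0.67·19.742 = 13.227
Arc 2: start y=0.000, vy=13.227 → t=2.699, apex=8.927, x_land=82.092, impact vy=-13.227
  bounce: vy ← 0.67·13.227 = 8.862
Arc 3: start y=0.000, vy=8.862 → t=1.809, apex=4.007, x_land=104.953, impact vy=-8.862
  bounce: vy ← 0.67·8.862 = 5.938
Arc 4: start y=0.000, vy=5.938 → t=1.212, apex=1.799, x_land=120.270, impact vy=-5.938
  bounce: vy ← 0.67·5.938 = 3.978
Arc 5: start y=0.000, vy=3.978 → t=0.812, apex=0.807, x_land=130.533, impact vy=-3.978
  bounce: vy ← 0.67·3.978 = 2.665
Arc 6: start y=0.000, vy=2.665 → t=0.544, apex=0.362, x_land=137.409, impact vy=-2.665
  bounce: vy ← 0.67·2.665 = 1.786

1 3.795 19.886 47.971
2 2.699 8.927 82.092
3 1.809 4.007 104.953
4 1.212 1.799 120.270
5 0.812 0.807 130.533
6 0.544 0.362 137.409
final: 137.409 1.786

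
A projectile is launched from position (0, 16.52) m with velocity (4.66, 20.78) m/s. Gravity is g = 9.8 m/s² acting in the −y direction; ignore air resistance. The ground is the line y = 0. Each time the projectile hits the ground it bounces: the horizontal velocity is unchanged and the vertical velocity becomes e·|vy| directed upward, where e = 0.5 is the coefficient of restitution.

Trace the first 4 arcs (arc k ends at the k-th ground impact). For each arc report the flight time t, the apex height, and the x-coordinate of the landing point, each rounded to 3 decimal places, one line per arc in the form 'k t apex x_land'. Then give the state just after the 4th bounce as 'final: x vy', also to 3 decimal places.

Arc 1: start y=16.520, vy=20.780 → t=4.925, apex=38.551, x_land=22.952, impact vy=-27.488
  bounce: vy ← 0.5·27.488 = 13.744
Arc 2: start y=0.000, vy=13.744 → t=2.805, apex=9.638, x_land=36.023, impact vy=-13.744
  bounce: vy ← 0.5·13.744 = 6.872
Arc 3: start y=0.000, vy=6.872 → t=1.402, apex=2.409, x_land=42.558, impact vy=-6.872
  bounce: vy ← 0.5·6.872 = 3.436
Arc 4: start y=0.000, vy=3.436 → t=0.701, apex=0.602, x_land=45.826, impact vy=-3.436
  bounce: vy ← 0.5·3.436 = 1.718

1 4.925 38.551 22.952
2 2.805 9.638 36.023
3 1.402 2.409 42.558
4 0.701 0.602 45.826
final: 45.826 1.718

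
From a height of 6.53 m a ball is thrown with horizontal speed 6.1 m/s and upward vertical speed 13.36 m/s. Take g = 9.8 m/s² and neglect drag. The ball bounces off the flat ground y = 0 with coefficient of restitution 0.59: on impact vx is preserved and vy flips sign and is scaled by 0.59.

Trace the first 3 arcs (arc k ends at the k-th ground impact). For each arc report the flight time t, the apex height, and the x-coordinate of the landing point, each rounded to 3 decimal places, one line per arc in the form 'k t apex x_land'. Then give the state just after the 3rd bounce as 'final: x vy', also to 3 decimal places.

Arc 1: start y=6.530, vy=13.360 → t=3.150, apex=15.637, x_land=19.213, impact vy=-17.507
  bounce: vy ← 0.59·17.507 = 10.329
Arc 2: start y=0.000, vy=10.329 → t=2.108, apex=5.443, x_land=32.071, impact vy=-10.329
  bounce: vy ← 0.59·10.329 = 6.094
Arc 3: start y=0.000, vy=6.094 → t=1.244, apex=1.895, x_land=39.658, impact vy=-6.094
  bounce: vy ← 0.59·6.094 = 3.595

1 3.150 15.637 19.213
2 2.108 5.443 32.071
3 1.244 1.895 39.658
final: 39.658 3.595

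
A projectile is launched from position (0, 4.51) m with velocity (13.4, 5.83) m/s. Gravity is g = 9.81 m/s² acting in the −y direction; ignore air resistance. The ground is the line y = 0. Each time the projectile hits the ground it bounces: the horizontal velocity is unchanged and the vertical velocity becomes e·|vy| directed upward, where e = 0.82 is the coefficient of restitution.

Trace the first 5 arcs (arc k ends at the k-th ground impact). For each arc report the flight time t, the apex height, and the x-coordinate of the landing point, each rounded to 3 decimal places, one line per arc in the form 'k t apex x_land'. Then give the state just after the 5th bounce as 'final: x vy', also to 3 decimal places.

1 1.722 6.242 23.080
2 1.850 4.197 47.872
3 1.517 2.822 68.201
4 1.244 1.898 84.871
5 1.020 1.276 98.540
final: 98.540 4.103

Arc 1: start y=4.510, vy=5.830 → t=1.722, apex=6.242, x_land=23.080, impact vy=-11.067
  bounce: vy ← 0.82·11.067 = 9.075
Arc 2: start y=0.000, vy=9.075 → t=1.850, apex=4.197, x_land=47.872, impact vy=-9.075
  bounce: vy ← 0.82·9.075 = 7.441
Arc 3: start y=0.000, vy=7.441 → t=1.517, apex=2.822, x_land=68.201, impact vy=-7.441
  bounce: vy ← 0.82·7.441 = 6.102
Arc 4: start y=0.000, vy=6.102 → t=1.244, apex=1.898, x_land=84.871, impact vy=-6.102
  bounce: vy ← 0.82·6.102 = 5.004
Arc 5: start y=0.000, vy=5.004 → t=1.020, apex=1.276, x_land=98.540, impact vy=-5.004
  bounce: vy ← 0.82·5.004 = 4.103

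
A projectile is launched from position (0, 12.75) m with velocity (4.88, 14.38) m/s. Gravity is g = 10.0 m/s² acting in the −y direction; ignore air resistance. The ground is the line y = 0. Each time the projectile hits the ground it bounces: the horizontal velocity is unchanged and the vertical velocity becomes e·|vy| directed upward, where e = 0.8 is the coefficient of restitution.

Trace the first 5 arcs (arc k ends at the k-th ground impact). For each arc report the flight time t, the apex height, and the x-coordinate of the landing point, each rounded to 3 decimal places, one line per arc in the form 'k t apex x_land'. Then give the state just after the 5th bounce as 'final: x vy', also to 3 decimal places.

Arc 1: start y=12.750, vy=14.380 → t=3.587, apex=23.089, x_land=17.504, impact vy=-21.489
  bounce: vy ← 0.8·21.489 = 17.191
Arc 2: start y=0.000, vy=17.191 → t=3.438, apex=14.777, x_land=34.283, impact vy=-17.191
  bounce: vy ← 0.8·17.191 = 13.753
Arc 3: start y=0.000, vy=13.753 → t=2.751, apex=9.457, x_land=47.706, impact vy=-13.753
  bounce: vy ← 0.8·13.753 = 11.002
Arc 4: start y=0.000, vy=11.002 → t=2.200, apex=6.053, x_land=58.444, impact vy=-11.002
  bounce: vy ← 0.8·11.002 = 8.802
Arc 5: start y=0.000, vy=8.802 → t=1.760, apex=3.874, x_land=67.035, impact vy=-8.802
  bounce: vy ← 0.8·8.802 = 7.042

1 3.587 23.089 17.504
2 3.438 14.777 34.283
3 2.751 9.457 47.706
4 2.200 6.053 58.444
5 1.760 3.874 67.035
final: 67.035 7.042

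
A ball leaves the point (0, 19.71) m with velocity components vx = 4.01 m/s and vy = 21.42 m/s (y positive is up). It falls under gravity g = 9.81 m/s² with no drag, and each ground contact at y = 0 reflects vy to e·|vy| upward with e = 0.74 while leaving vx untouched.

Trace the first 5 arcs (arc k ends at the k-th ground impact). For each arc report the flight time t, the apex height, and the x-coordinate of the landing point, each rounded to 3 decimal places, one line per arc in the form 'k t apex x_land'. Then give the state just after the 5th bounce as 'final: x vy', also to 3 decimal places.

1 5.148 43.095 20.642
2 4.387 23.599 38.233
3 3.246 12.923 51.251
4 2.402 7.077 60.884
5 1.778 3.875 68.012
final: 68.012 6.452

Arc 1: start y=19.710, vy=21.420 → t=5.148, apex=43.095, x_land=20.642, impact vy=-29.078
  bounce: vy ← 0.74·29.078 = 21.518
Arc 2: start y=0.000, vy=21.518 → t=4.387, apex=23.599, x_land=38.233, impact vy=-21.518
  bounce: vy ← 0.74·21.518 = 15.923
Arc 3: start y=0.000, vy=15.923 → t=3.246, apex=12.923, x_land=51.251, impact vy=-15.923
  bounce: vy ← 0.74·15.923 = 11.783
Arc 4: start y=0.000, vy=11.783 → t=2.402, apex=7.077, x_land=60.884, impact vy=-11.783
  bounce: vy ← 0.74·11.783 = 8.719
Arc 5: start y=0.000, vy=8.719 → t=1.778, apex=3.875, x_land=68.012, impact vy=-8.719
  bounce: vy ← 0.74·8.719 = 6.452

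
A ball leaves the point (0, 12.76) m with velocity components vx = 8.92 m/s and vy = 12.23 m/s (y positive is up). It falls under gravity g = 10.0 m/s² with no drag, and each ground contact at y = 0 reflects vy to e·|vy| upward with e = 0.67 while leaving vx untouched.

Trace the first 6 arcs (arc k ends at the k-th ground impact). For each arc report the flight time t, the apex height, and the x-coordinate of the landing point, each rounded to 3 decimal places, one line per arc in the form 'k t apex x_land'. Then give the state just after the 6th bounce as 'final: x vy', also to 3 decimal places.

Arc 1: start y=12.760, vy=12.230 → t=3.235, apex=20.239, x_land=28.855, impact vy=-20.119
  bounce: vy ← 0.67·20.119 = 13.480
Arc 2: start y=0.000, vy=13.480 → t=2.696, apex=9.085, x_land=52.903, impact vy=-13.480
  bounce: vy ← 0.67·13.480 = 9.031
Arc 3: start y=0.000, vy=9.031 → t=1.806, apex=4.078, x_land=69.015, impact vy=-9.031
  bounce: vy ← 0.67·9.031 = 6.051
Arc 4: start y=0.000, vy=6.051 → t=1.210, apex=1.831, x_land=79.810, impact vy=-6.051
  bounce: vy ← 0.67·6.051 = 4.054
Arc 5: start y=0.000, vy=4.054 → t=0.811, apex=0.822, x_land=87.043, impact vy=-4.054
  bounce: vy ← 0.67·4.054 = 2.716
Arc 6: start y=0.000, vy=2.716 → t=0.543, apex=0.369, x_land=91.889, impact vy=-2.716
  bounce: vy ← 0.67·2.716 = 1.820

1 3.235 20.239 28.855
2 2.696 9.085 52.903
3 1.806 4.078 69.015
4 1.210 1.831 79.810
5 0.811 0.822 87.043
6 0.543 0.369 91.889
final: 91.889 1.820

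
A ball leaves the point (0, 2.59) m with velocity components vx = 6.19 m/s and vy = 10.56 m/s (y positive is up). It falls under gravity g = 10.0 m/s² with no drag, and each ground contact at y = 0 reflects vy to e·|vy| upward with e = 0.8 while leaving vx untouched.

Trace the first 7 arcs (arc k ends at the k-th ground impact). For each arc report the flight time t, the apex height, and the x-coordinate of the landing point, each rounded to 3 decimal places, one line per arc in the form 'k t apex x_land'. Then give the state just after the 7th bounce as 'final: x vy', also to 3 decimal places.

Arc 1: start y=2.590, vy=10.560 → t=2.334, apex=8.166, x_land=14.447, impact vy=-12.779
  bounce: vy ← 0.8·12.779 = 10.224
Arc 2: start y=0.000, vy=10.224 → t=2.045, apex=5.226, x_land=27.104, impact vy=-10.224
  bounce: vy ← 0.8·10.224 = 8.179
Arc 3: start y=0.000, vy=8.179 → t=1.636, apex=3.345, x_land=37.229, impact vy=-8.179
  bounce: vy ← 0.8·8.179 = 6.543
Arc 4: start y=0.000, vy=6.543 → t=1.309, apex=2.141, x_land=45.330, impact vy=-6.543
  bounce: vy ← 0.8·6.543 = 5.234
Arc 5: start y=0.000, vy=5.234 → t=1.047, apex=1.370, x_land=51.810, impact vy=-5.234
  bounce: vy ← 0.8·5.234 = 4.188
Arc 6: start y=0.000, vy=4.188 → t=0.838, apex=0.877, x_land=56.994, impact vy=-4.188
  bounce: vy ← 0.8·4.188 = 3.350
Arc 7: start y=0.000, vy=3.350 → t=0.670, apex=0.561, x_land=61.141, impact vy=-3.350
  bounce: vy ← 0.8·3.350 = 2.680

1 2.334 8.166 14.447
2 2.045 5.226 27.104
3 1.636 3.345 37.229
4 1.309 2.141 45.330
5 1.047 1.370 51.810
6 0.838 0.877 56.994
7 0.670 0.561 61.141
final: 61.141 2.680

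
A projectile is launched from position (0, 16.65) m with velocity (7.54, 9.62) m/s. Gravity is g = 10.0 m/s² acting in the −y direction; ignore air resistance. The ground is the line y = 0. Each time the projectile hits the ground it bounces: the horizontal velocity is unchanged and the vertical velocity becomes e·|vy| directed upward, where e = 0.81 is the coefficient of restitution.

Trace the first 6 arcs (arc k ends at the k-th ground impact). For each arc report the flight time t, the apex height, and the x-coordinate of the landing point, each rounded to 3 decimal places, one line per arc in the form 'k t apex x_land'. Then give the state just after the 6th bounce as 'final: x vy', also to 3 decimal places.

Arc 1: start y=16.650, vy=9.620 → t=3.025, apex=21.277, x_land=22.808, impact vy=-20.629
  bounce: vy ← 0.81·20.629 = 16.709
Arc 2: start y=0.000, vy=16.709 → t=3.342, apex=13.960, x_land=48.005, impact vy=-16.709
  bounce: vy ← 0.81·16.709 = 13.535
Arc 3: start y=0.000, vy=13.535 → t=2.707, apex=9.159, x_land=68.415, impact vy=-13.535
  bounce: vy ← 0.81·13.535 = 10.963
Arc 4: start y=0.000, vy=10.963 → t=2.193, apex=6.009, x_land=84.947, impact vy=-10.963
  bounce: vy ← 0.81·10.963 = 8.880
Arc 5: start y=0.000, vy=8.880 → t=1.776, apex=3.943, x_land=98.338, impact vy=-8.880
  bounce: vy ← 0.81·8.880 = 7.193
Arc 6: start y=0.000, vy=7.193 → t=1.439, apex=2.587, x_land=109.185, impact vy=-7.193
  bounce: vy ← 0.81·7.193 = 5.826

1 3.025 21.277 22.808
2 3.342 13.960 48.005
3 2.707 9.159 68.415
4 2.193 6.009 84.947
5 1.776 3.943 98.338
6 1.439 2.587 109.185
final: 109.185 5.826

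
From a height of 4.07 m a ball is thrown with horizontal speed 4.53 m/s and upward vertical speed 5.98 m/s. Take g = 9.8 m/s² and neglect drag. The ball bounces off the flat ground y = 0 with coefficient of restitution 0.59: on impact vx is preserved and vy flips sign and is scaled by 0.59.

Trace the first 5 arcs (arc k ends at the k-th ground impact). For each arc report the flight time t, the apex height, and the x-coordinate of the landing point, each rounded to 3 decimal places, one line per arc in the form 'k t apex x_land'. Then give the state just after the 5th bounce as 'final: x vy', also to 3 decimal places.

1 1.707 5.895 7.733
2 1.294 2.052 13.596
3 0.764 0.714 17.055
4 0.451 0.249 19.095
5 0.266 0.087 20.300
final: 20.300 0.768

Arc 1: start y=4.070, vy=5.980 → t=1.707, apex=5.895, x_land=7.733, impact vy=-10.749
  bounce: vy ← 0.59·10.749 = 6.342
Arc 2: start y=0.000, vy=6.342 → t=1.294, apex=2.052, x_land=13.596, impact vy=-6.342
  bounce: vy ← 0.59·6.342 = 3.742
Arc 3: start y=0.000, vy=3.742 → t=0.764, apex=0.714, x_land=17.055, impact vy=-3.742
  bounce: vy ← 0.59·3.742 = 2.208
Arc 4: start y=0.000, vy=2.208 → t=0.451, apex=0.249, x_land=19.095, impact vy=-2.208
  bounce: vy ← 0.59·2.208 = 1.302
Arc 5: start y=0.000, vy=1.302 → t=0.266, apex=0.087, x_land=20.300, impact vy=-1.302
  bounce: vy ← 0.59·1.302 = 0.768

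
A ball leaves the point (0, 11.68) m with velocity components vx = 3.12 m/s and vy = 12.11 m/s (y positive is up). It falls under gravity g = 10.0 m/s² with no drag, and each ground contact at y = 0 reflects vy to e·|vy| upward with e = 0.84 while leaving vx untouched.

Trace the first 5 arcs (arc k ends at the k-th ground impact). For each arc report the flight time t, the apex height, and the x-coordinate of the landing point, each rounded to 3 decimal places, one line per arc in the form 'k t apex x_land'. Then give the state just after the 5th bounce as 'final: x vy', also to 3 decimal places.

1 3.161 19.013 9.862
2 3.276 13.415 20.083
3 2.752 9.466 28.669
4 2.312 6.679 35.881
5 1.942 4.713 41.939
final: 41.939 8.155

Arc 1: start y=11.680, vy=12.110 → t=3.161, apex=19.013, x_land=9.862, impact vy=-19.500
  bounce: vy ← 0.84·19.500 = 16.380
Arc 2: start y=0.000, vy=16.380 → t=3.276, apex=13.415, x_land=20.083, impact vy=-16.380
  bounce: vy ← 0.84·16.380 = 13.759
Arc 3: start y=0.000, vy=13.759 → t=2.752, apex=9.466, x_land=28.669, impact vy=-13.759
  bounce: vy ← 0.84·13.759 = 11.558
Arc 4: start y=0.000, vy=11.558 → t=2.312, apex=6.679, x_land=35.881, impact vy=-11.558
  bounce: vy ← 0.84·11.558 = 9.709
Arc 5: start y=0.000, vy=9.709 → t=1.942, apex=4.713, x_land=41.939, impact vy=-9.709
  bounce: vy ← 0.84·9.709 = 8.155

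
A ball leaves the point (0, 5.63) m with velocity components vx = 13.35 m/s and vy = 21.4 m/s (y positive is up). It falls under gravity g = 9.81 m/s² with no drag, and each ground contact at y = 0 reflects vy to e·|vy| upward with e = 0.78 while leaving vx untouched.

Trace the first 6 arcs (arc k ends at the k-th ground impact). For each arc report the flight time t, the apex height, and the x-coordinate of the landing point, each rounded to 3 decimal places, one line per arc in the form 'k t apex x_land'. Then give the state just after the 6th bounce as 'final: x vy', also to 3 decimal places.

Arc 1: start y=5.630, vy=21.400 → t=4.612, apex=28.971, x_land=61.567, impact vy=-23.842
  bounce: vy ← 0.78·23.842 = 18.596
Arc 2: start y=0.000, vy=18.596 → t=3.791, apex=17.626, x_land=112.181, impact vy=-18.596
  bounce: vy ← 0.78·18.596 = 14.505
Arc 3: start y=0.000, vy=14.505 → t=2.957, apex=10.724, x_land=151.660, impact vy=-14.505
  bounce: vy ← 0.78·14.505 = 11.314
Arc 4: start y=0.000, vy=11.314 → t=2.307, apex=6.524, x_land=182.454, impact vy=-11.314
  bounce: vy ← 0.78·11.314 = 8.825
Arc 5: start y=0.000, vy=8.825 → t=1.799, apex=3.969, x_land=206.473, impact vy=-8.825
  bounce: vy ← 0.78·8.825 = 6.883
Arc 6: start y=0.000, vy=6.883 → t=1.403, apex=2.415, x_land=225.208, impact vy=-6.883
  bounce: vy ← 0.78·6.883 = 5.369

1 4.612 28.971 61.567
2 3.791 17.626 112.181
3 2.957 10.724 151.660
4 2.307 6.524 182.454
5 1.799 3.969 206.473
6 1.403 2.415 225.208
final: 225.208 5.369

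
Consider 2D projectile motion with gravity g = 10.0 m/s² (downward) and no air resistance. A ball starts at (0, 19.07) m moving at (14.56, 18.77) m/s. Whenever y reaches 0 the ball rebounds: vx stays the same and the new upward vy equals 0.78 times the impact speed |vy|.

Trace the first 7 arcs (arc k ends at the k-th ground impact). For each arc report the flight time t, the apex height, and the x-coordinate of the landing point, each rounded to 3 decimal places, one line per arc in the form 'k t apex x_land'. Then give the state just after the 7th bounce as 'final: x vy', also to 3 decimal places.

Arc 1: start y=19.070, vy=18.770 → t=4.586, apex=36.686, x_land=66.768, impact vy=-27.087
  bounce: vy ← 0.78·27.087 = 21.128
Arc 2: start y=0.000, vy=21.128 → t=4.226, apex=22.320, x_land=128.293, impact vy=-21.128
  bounce: vy ← 0.78·21.128 = 16.480
Arc 3: start y=0.000, vy=16.480 → t=3.296, apex=13.579, x_land=176.282, impact vy=-16.480
  bounce: vy ← 0.78·16.480 = 12.854
Arc 4: start y=0.000, vy=12.854 → t=2.571, apex=8.262, x_land=213.713, impact vy=-12.854
  bounce: vy ← 0.78·12.854 = 10.026
Arc 5: start y=0.000, vy=10.026 → t=2.005, apex=5.026, x_land=242.910, impact vy=-10.026
  bounce: vy ← 0.78·10.026 = 7.821
Arc 6: start y=0.000, vy=7.821 → t=1.564, apex=3.058, x_land=265.683, impact vy=-7.821
  bounce: vy ← 0.78·7.821 = 6.100
Arc 7: start y=0.000, vy=6.100 → t=1.220, apex=1.861, x_land=283.447, impact vy=-6.100
  bounce: vy ← 0.78·6.100 = 4.758

1 4.586 36.686 66.768
2 4.226 22.320 128.293
3 3.296 13.579 176.282
4 2.571 8.262 213.713
5 2.005 5.026 242.910
6 1.564 3.058 265.683
7 1.220 1.861 283.447
final: 283.447 4.758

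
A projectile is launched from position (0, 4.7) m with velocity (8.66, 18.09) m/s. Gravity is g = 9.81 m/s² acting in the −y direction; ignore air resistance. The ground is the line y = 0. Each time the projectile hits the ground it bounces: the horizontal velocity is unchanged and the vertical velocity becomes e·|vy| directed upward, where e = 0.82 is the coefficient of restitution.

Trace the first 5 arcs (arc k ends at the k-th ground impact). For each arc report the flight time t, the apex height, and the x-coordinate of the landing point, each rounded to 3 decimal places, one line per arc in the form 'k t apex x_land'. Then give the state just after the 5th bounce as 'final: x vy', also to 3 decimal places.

1 3.932 21.379 34.049
2 3.424 14.375 63.700
3 2.808 9.666 88.014
4 2.302 6.499 107.951
5 1.888 4.370 124.300
final: 124.300 7.593

Arc 1: start y=4.700, vy=18.090 → t=3.932, apex=21.379, x_land=34.049, impact vy=-20.481
  bounce: vy ← 0.82·20.481 = 16.794
Arc 2: start y=0.000, vy=16.794 → t=3.424, apex=14.375, x_land=63.700, impact vy=-16.794
  bounce: vy ← 0.82·16.794 = 13.771
Arc 3: start y=0.000, vy=13.771 → t=2.808, apex=9.666, x_land=88.014, impact vy=-13.771
  bounce: vy ← 0.82·13.771 = 11.292
Arc 4: start y=0.000, vy=11.292 → t=2.302, apex=6.499, x_land=107.951, impact vy=-11.292
  bounce: vy ← 0.82·11.292 = 9.260
Arc 5: start y=0.000, vy=9.260 → t=1.888, apex=4.370, x_land=124.300, impact vy=-9.260
  bounce: vy ← 0.82·9.260 = 7.593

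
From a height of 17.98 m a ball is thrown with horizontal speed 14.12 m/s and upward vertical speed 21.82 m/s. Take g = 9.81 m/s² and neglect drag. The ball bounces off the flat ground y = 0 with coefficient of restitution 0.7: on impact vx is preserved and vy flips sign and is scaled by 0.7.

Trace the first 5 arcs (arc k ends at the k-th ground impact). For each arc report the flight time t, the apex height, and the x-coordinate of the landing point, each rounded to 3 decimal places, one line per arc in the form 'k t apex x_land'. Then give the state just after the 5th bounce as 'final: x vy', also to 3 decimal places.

Arc 1: start y=17.980, vy=21.820 → t=5.159, apex=42.247, x_land=72.846, impact vy=-28.790
  bounce: vy ← 0.7·28.790 = 20.153
Arc 2: start y=0.000, vy=20.153 → t=4.109, apex=20.701, x_land=130.861, impact vy=-20.153
  bounce: vy ← 0.7·20.153 = 14.107
Arc 3: start y=0.000, vy=14.107 → t=2.876, apex=10.143, x_land=171.471, impact vy=-14.107
  bounce: vy ← 0.7·14.107 = 9.875
Arc 4: start y=0.000, vy=9.875 → t=2.013, apex=4.970, x_land=199.898, impact vy=-9.875
  bounce: vy ← 0.7·9.875 = 6.913
Arc 5: start y=0.000, vy=6.913 → t=1.409, apex=2.435, x_land=219.798, impact vy=-6.913
  bounce: vy ← 0.7·6.913 = 4.839

1 5.159 42.247 72.846
2 4.109 20.701 130.861
3 2.876 10.143 171.471
4 2.013 4.970 199.898
5 1.409 2.435 219.798
final: 219.798 4.839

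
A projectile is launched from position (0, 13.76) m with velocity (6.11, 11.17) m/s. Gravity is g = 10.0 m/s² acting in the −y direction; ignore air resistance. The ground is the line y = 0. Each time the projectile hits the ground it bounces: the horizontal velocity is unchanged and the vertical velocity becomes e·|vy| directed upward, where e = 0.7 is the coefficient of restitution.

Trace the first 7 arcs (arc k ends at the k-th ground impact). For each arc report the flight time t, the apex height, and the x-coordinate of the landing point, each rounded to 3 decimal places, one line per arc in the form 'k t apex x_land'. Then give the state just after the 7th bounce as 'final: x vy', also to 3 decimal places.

Arc 1: start y=13.760, vy=11.170 → t=3.117, apex=19.998, x_land=19.044, impact vy=-19.999
  bounce: vy ← 0.7·19.999 = 13.999
Arc 2: start y=0.000, vy=13.999 → t=2.800, apex=9.799, x_land=36.152, impact vy=-13.999
  bounce: vy ← 0.7·13.999 = 9.800
Arc 3: start y=0.000, vy=9.800 → t=1.960, apex=4.802, x_land=48.127, impact vy=-9.800
  bounce: vy ← 0.7·9.800 = 6.860
Arc 4: start y=0.000, vy=6.860 → t=1.372, apex=2.353, x_land=56.509, impact vy=-6.860
  bounce: vy ← 0.7·6.860 = 4.802
Arc 5: start y=0.000, vy=4.802 → t=0.960, apex=1.153, x_land=62.377, impact vy=-4.802
  bounce: vy ← 0.7·4.802 = 3.361
Arc 6: start y=0.000, vy=3.361 → t=0.672, apex=0.565, x_land=66.485, impact vy=-3.361
  bounce: vy ← 0.7·3.361 = 2.353
Arc 7: start y=0.000, vy=2.353 → t=0.471, apex=0.277, x_land=69.360, impact vy=-2.353
  bounce: vy ← 0.7·2.353 = 1.647

1 3.117 19.998 19.044
2 2.800 9.799 36.152
3 1.960 4.802 48.127
4 1.372 2.353 56.509
5 0.960 1.153 62.377
6 0.672 0.565 66.485
7 0.471 0.277 69.360
final: 69.360 1.647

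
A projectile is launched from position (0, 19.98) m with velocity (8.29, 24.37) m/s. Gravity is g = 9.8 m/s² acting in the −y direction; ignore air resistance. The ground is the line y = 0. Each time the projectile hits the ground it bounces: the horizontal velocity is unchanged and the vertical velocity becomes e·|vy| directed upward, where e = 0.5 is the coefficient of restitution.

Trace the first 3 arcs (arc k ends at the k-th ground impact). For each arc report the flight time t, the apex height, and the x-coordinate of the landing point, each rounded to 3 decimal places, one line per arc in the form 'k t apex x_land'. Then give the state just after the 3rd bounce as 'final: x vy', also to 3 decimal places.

1 5.690 50.281 47.171
2 3.203 12.570 73.726
3 1.602 3.143 87.004
final: 87.004 3.924

Arc 1: start y=19.980, vy=24.370 → t=5.690, apex=50.281, x_land=47.171, impact vy=-31.393
  bounce: vy ← 0.5·31.393 = 15.696
Arc 2: start y=0.000, vy=15.696 → t=3.203, apex=12.570, x_land=73.726, impact vy=-15.696
  bounce: vy ← 0.5·15.696 = 7.848
Arc 3: start y=0.000, vy=7.848 → t=1.602, apex=3.143, x_land=87.004, impact vy=-7.848
  bounce: vy ← 0.5·7.848 = 3.924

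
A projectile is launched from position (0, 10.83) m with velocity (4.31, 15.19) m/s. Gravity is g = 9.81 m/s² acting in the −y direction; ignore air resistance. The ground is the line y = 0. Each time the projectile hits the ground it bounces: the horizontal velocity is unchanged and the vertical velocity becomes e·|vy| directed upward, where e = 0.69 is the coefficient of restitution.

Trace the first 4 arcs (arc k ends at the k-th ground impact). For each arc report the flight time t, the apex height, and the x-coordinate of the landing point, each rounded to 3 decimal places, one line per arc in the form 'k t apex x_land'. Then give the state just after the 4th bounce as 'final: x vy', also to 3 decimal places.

1 3.694 22.590 15.923
2 2.962 10.755 28.688
3 2.043 5.121 37.495
4 1.410 2.438 43.572
final: 43.572 4.772

Arc 1: start y=10.830, vy=15.190 → t=3.694, apex=22.590, x_land=15.923, impact vy=-21.053
  bounce: vy ← 0.69·21.053 = 14.526
Arc 2: start y=0.000, vy=14.526 → t=2.962, apex=10.755, x_land=28.688, impact vy=-14.526
  bounce: vy ← 0.69·14.526 = 10.023
Arc 3: start y=0.000, vy=10.023 → t=2.043, apex=5.121, x_land=37.495, impact vy=-10.023
  bounce: vy ← 0.69·10.023 = 6.916
Arc 4: start y=0.000, vy=6.916 → t=1.410, apex=2.438, x_land=43.572, impact vy=-6.916
  bounce: vy ← 0.69·6.916 = 4.772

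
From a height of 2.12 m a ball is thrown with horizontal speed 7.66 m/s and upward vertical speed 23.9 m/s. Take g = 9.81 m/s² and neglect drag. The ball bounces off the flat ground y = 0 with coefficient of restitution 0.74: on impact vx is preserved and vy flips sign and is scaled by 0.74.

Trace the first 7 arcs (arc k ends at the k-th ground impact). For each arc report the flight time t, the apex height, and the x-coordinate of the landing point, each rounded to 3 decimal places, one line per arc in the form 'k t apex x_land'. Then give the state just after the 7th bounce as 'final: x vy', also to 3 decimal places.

Arc 1: start y=2.120, vy=23.900 → t=4.960, apex=31.234, x_land=37.991, impact vy=-24.755
  bounce: vy ← 0.74·24.755 = 18.319
Arc 2: start y=0.000, vy=18.319 → t=3.735, apex=17.104, x_land=66.599, impact vy=-18.319
  bounce: vy ← 0.74·18.319 = 13.556
Arc 3: start y=0.000, vy=13.556 → t=2.764, apex=9.366, x_land=87.769, impact vy=-13.556
  bounce: vy ← 0.74·13.556 = 10.031
Arc 4: start y=0.000, vy=10.031 → t=2.045, apex=5.129, x_land=103.434, impact vy=-10.031
  bounce: vy ← 0.74·10.031 = 7.423
Arc 5: start y=0.000, vy=7.423 → t=1.513, apex=2.809, x_land=115.027, impact vy=-7.423
  bounce: vy ← 0.74·7.423 = 5.493
Arc 6: start y=0.000, vy=5.493 → t=1.120, apex=1.538, x_land=123.605, impact vy=-5.493
  bounce: vy ← 0.74·5.493 = 4.065
Arc 7: start y=0.000, vy=4.065 → t=0.829, apex=0.842, x_land=129.953, impact vy=-4.065
  bounce: vy ← 0.74·4.065 = 3.008

1 4.960 31.234 37.991
2 3.735 17.104 66.599
3 2.764 9.366 87.769
4 2.045 5.129 103.434
5 1.513 2.809 115.027
6 1.120 1.538 123.605
7 0.829 0.842 129.953
final: 129.953 3.008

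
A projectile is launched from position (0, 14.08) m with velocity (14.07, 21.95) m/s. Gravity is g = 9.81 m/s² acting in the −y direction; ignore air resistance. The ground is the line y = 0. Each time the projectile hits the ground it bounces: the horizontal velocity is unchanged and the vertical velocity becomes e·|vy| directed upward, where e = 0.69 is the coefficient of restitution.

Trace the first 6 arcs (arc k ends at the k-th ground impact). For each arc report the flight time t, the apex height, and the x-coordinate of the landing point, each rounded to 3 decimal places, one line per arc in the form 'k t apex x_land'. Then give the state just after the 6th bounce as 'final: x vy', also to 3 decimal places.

Arc 1: start y=14.080, vy=21.950 → t=5.044, apex=38.637, x_land=70.971, impact vy=-27.533
  bounce: vy ← 0.69·27.533 = 18.998
Arc 2: start y=0.000, vy=18.998 → t=3.873, apex=18.395, x_land=125.465, impact vy=-18.998
  bounce: vy ← 0.69·18.998 = 13.108
Arc 3: start y=0.000, vy=13.108 → t=2.672, apex=8.758, x_land=163.067, impact vy=-13.108
  bounce: vy ← 0.69·13.108 = 9.045
Arc 4: start y=0.000, vy=9.045 → t=1.844, apex=4.170, x_land=189.011, impact vy=-9.045
  bounce: vy ← 0.69·9.045 = 6.241
Arc 5: start y=0.000, vy=6.241 → t=1.272, apex=1.985, x_land=206.913, impact vy=-6.241
  bounce: vy ← 0.69·6.241 = 4.306
Arc 6: start y=0.000, vy=4.306 → t=0.878, apex=0.945, x_land=219.266, impact vy=-4.306
  bounce: vy ← 0.69·4.306 = 2.971

1 5.044 38.637 70.971
2 3.873 18.395 125.465
3 2.672 8.758 163.067
4 1.844 4.170 189.011
5 1.272 1.985 206.913
6 0.878 0.945 219.266
final: 219.266 2.971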